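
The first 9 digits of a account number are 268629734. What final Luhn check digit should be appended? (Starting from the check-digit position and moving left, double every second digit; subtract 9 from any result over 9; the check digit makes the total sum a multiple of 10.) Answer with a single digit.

Partial digits right→left: 4 3 7 9 2 6 8 6 2
Double every second digit counting from the check-digit position (so the 1st, 3rd, 5th, ... of the partial from the right).
  doubled (with −9 where >9): 8 5 4 7 4 → sum 28
  kept as-is: 3 9 6 6 → sum 24
Total = 28 + 24 = 52.
Check digit = (10 − (52 mod 10)) mod 10 = 8.

8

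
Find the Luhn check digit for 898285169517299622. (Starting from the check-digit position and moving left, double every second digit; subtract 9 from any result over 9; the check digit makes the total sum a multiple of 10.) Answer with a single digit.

Partial digits right→left: 2 2 6 9 9 2 7 1 5 9 6 1 5 8 2 8 9 8
Double every second digit counting from the check-digit position (so the 1st, 3rd, 5th, ... of the partial from the right).
  doubled (with −9 where >9): 4 3 9 5 1 3 1 4 9 → sum 39
  kept as-is: 2 9 2 1 9 1 8 8 8 → sum 48
Total = 39 + 48 = 87.
Check digit = (10 − (87 mod 10)) mod 10 = 3.

3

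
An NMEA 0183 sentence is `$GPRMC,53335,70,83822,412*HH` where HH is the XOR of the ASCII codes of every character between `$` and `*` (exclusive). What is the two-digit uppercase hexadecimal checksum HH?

XOR the ASCII codes of the payload characters:
  'G' = 0x47 → acc = 0x47
  'P' = 0x50 → acc = 0x17
  'R' = 0x52 → acc = 0x45
  'M' = 0x4D → acc = 0x08
  'C' = 0x43 → acc = 0x4B
  ',' = 0x2C → acc = 0x67
  '5' = 0x35 → acc = 0x52
  '3' = 0x33 → acc = 0x61
  '3' = 0x33 → acc = 0x52
  '3' = 0x33 → acc = 0x61
  '5' = 0x35 → acc = 0x54
  ',' = 0x2C → acc = 0x78
  '7' = 0x37 → acc = 0x4F
  '0' = 0x30 → acc = 0x7F
  ',' = 0x2C → acc = 0x53
  '8' = 0x38 → acc = 0x6B
  '3' = 0x33 → acc = 0x58
  '8' = 0x38 → acc = 0x60
  '2' = 0x32 → acc = 0x52
  '2' = 0x32 → acc = 0x60
  ',' = 0x2C → acc = 0x4C
  '4' = 0x34 → acc = 0x78
  '1' = 0x31 → acc = 0x49
  '2' = 0x32 → acc = 0x7B
Checksum = 0x7B.

7B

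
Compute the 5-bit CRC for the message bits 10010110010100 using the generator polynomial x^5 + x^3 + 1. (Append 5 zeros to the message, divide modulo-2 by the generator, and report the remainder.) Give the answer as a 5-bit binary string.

00100

Append 5 zeros: 1001011001010000000. Divide by 101001 (XOR where the leading bit is 1):
  pos 0: 100101 XOR 101001 = 001100
  pos 2: 110010 XOR 101001 = 011011
  pos 3: 110110 XOR 101001 = 011111
  pos 4: 111111 XOR 101001 = 010110
  pos 5: 101100 XOR 101001 = 000101
  pos 8: 101100 XOR 101001 = 000101
  pos 11: 101000 XOR 101001 = 000001
Remainder (last 5 bits) = 00100. This is the CRC / FCS.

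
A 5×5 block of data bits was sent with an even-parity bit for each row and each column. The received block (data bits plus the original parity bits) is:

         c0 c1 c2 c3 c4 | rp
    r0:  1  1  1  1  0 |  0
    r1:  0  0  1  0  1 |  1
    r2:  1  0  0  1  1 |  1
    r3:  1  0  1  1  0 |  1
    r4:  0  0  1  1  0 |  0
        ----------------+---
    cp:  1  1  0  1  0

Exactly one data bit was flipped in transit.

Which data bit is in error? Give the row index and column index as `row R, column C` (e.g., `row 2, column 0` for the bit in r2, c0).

Recompute each row's even parity and compare to rp:
  r0: data parity 0, sent rp 0 → ok
  r1: data parity 0, sent rp 1 → mismatch
  r2: data parity 1, sent rp 1 → ok
  r3: data parity 1, sent rp 1 → ok
  r4: data parity 0, sent rp 0 → ok
Recompute each column's even parity and compare to cp:
  c0: data parity 1, sent cp 1 → ok
  c1: data parity 1, sent cp 1 → ok
  c2: data parity 0, sent cp 0 → ok
  c3: data parity 0, sent cp 1 → mismatch
  c4: data parity 0, sent cp 0 → ok
Exactly one row (r1) and one column (c3) fail → the flipped bit is at their intersection.

row 1, column 3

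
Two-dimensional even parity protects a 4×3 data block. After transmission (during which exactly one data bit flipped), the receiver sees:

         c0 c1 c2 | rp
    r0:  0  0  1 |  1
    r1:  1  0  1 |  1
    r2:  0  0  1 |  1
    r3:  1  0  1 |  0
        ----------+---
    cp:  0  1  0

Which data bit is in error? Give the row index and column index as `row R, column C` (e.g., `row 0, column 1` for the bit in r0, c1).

Recompute each row's even parity and compare to rp:
  r0: data parity 1, sent rp 1 → ok
  r1: data parity 0, sent rp 1 → mismatch
  r2: data parity 1, sent rp 1 → ok
  r3: data parity 0, sent rp 0 → ok
Recompute each column's even parity and compare to cp:
  c0: data parity 0, sent cp 0 → ok
  c1: data parity 0, sent cp 1 → mismatch
  c2: data parity 0, sent cp 0 → ok
Exactly one row (r1) and one column (c1) fail → the flipped bit is at their intersection.

row 1, column 1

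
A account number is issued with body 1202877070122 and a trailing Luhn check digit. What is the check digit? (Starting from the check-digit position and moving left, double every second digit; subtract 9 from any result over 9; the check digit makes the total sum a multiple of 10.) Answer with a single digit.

Partial digits right→left: 2 2 1 0 7 0 7 7 8 2 0 2 1
Double every second digit counting from the check-digit position (so the 1st, 3rd, 5th, ... of the partial from the right).
  doubled (with −9 where >9): 4 2 5 5 7 0 2 → sum 25
  kept as-is: 2 0 0 7 2 2 → sum 13
Total = 25 + 13 = 38.
Check digit = (10 − (38 mod 10)) mod 10 = 2.

2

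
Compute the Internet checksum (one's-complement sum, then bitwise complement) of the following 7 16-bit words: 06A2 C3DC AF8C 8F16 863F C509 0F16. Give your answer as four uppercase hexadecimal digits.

One's-complement addition (fold any carry out of bit 15 back into bit 0):
  0x06A2 + 0xC3DC = 0x0CA7E
  0xCA7E + 0xAF8C = 0x17A0A → wrap carry → 0x7A0B
  0x7A0B + 0x8F16 = 0x10921 → wrap carry → 0x0922
  0x0922 + 0x863F = 0x08F61
  0x8F61 + 0xC509 = 0x1546A → wrap carry → 0x546B
  0x546B + 0x0F16 = 0x06381
One's-complement sum = 0x6381.
Checksum = ~0x6381 & 0xFFFF = 0x9C7E.

9C7E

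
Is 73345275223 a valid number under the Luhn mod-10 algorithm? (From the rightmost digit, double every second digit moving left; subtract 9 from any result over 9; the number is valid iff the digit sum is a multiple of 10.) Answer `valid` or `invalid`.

From the right, keep odd positions and double even positions (subtract 9 from any doubled value over 9):
  doubled (positions 2,4,...): 4 1 4 8 6 → sum 23
  kept (positions 1,3,...): 3 2 7 5 3 7 → sum 27
Total = 50.
50 mod 10 = 0, so the number is valid.

valid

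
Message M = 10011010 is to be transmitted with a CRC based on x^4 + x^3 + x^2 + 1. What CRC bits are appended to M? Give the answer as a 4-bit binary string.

1001

Append 4 zeros: 100110100000. Divide by 11101 (XOR where the leading bit is 1):
  pos 0: 10011 XOR 11101 = 01110
  pos 1: 11100 XOR 11101 = 00001
  pos 5: 11000 XOR 11101 = 00101
  pos 7: 10100 XOR 11101 = 01001
Remainder (last 4 bits) = 1001. This is the CRC / FCS.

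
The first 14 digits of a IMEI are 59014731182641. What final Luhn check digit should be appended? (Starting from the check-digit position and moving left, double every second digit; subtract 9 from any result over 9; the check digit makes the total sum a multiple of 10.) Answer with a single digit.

Partial digits right→left: 1 4 6 2 8 1 1 3 7 4 1 0 9 5
Double every second digit counting from the check-digit position (so the 1st, 3rd, 5th, ... of the partial from the right).
  doubled (with −9 where >9): 2 3 7 2 5 2 9 → sum 30
  kept as-is: 4 2 1 3 4 0 5 → sum 19
Total = 30 + 19 = 49.
Check digit = (10 − (49 mod 10)) mod 10 = 1.

1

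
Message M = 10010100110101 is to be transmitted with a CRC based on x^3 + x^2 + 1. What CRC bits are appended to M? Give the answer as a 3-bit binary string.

Append 3 zeros: 10010100110101000. Divide by 1101 (XOR where the leading bit is 1):
  pos 0: 1001 XOR 1101 = 0100
  pos 1: 1000 XOR 1101 = 0101
  pos 2: 1011 XOR 1101 = 0110
  pos 3: 1100 XOR 1101 = 0001
  pos 6: 1011 XOR 1101 = 0110
  pos 7: 1100 XOR 1101 = 0001
  pos 10: 1101 XOR 1101 = 0000
Remainder (last 3 bits) = 000. This is the CRC / FCS.

000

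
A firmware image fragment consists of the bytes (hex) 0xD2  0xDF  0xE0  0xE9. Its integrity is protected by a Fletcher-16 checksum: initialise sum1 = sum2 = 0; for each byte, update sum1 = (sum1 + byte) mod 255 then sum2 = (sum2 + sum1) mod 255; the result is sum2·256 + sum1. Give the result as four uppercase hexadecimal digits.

Running sums (mod 255):
  after byte 0 (0xD2): sum1=210, sum2=210
  after byte 1 (0xDF): sum1=178, sum2=133
  after byte 2 (0xE0): sum1=147, sum2=25
  after byte 3 (0xE9): sum1=125, sum2=150
Checksum = sum2·256 + sum1 = 150·256 + 125 = 38525 = 0x967D.

967D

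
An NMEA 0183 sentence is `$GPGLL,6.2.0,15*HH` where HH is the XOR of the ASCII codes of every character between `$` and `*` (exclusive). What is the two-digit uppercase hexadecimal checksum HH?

60

XOR the ASCII codes of the payload characters:
  'G' = 0x47 → acc = 0x47
  'P' = 0x50 → acc = 0x17
  'G' = 0x47 → acc = 0x50
  'L' = 0x4C → acc = 0x1C
  'L' = 0x4C → acc = 0x50
  ',' = 0x2C → acc = 0x7C
  '6' = 0x36 → acc = 0x4A
  '.' = 0x2E → acc = 0x64
  '2' = 0x32 → acc = 0x56
  '.' = 0x2E → acc = 0x78
  '0' = 0x30 → acc = 0x48
  ',' = 0x2C → acc = 0x64
  '1' = 0x31 → acc = 0x55
  '5' = 0x35 → acc = 0x60
Checksum = 0x60.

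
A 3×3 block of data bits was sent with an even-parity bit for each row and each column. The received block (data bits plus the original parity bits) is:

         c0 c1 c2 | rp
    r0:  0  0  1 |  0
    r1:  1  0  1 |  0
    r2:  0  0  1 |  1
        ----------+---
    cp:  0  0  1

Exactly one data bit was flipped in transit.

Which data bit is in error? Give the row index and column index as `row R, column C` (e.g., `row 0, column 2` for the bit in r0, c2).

row 0, column 0

Recompute each row's even parity and compare to rp:
  r0: data parity 1, sent rp 0 → mismatch
  r1: data parity 0, sent rp 0 → ok
  r2: data parity 1, sent rp 1 → ok
Recompute each column's even parity and compare to cp:
  c0: data parity 1, sent cp 0 → mismatch
  c1: data parity 0, sent cp 0 → ok
  c2: data parity 1, sent cp 1 → ok
Exactly one row (r0) and one column (c0) fail → the flipped bit is at their intersection.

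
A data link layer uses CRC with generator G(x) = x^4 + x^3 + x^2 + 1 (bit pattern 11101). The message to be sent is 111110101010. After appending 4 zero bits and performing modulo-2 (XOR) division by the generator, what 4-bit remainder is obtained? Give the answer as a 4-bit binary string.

Append 4 zeros: 1111101010100000. Divide by 11101 (XOR where the leading bit is 1):
  pos 0: 11111 XOR 11101 = 00010
  pos 3: 10010 XOR 11101 = 01111
  pos 4: 11111 XOR 11101 = 00010
  pos 7: 10010 XOR 11101 = 01111
  pos 8: 11110 XOR 11101 = 00011
  pos 11: 11000 XOR 11101 = 00101
Remainder (last 4 bits) = 0101. This is the CRC / FCS.

0101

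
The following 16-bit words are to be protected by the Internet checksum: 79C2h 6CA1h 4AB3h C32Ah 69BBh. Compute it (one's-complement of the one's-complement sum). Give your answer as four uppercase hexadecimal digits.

A202

One's-complement addition (fold any carry out of bit 15 back into bit 0):
  0x79C2 + 0x6CA1 = 0x0E663
  0xE663 + 0x4AB3 = 0x13116 → wrap carry → 0x3117
  0x3117 + 0xC32A = 0x0F441
  0xF441 + 0x69BB = 0x15DFC → wrap carry → 0x5DFD
One's-complement sum = 0x5DFD.
Checksum = ~0x5DFD & 0xFFFF = 0xA202.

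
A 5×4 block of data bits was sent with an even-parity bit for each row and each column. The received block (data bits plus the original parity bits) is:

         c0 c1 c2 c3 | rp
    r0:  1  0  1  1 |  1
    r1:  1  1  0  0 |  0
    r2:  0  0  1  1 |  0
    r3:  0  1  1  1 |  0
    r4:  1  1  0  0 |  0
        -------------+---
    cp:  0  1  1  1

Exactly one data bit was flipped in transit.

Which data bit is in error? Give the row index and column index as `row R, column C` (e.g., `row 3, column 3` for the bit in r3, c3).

row 3, column 0

Recompute each row's even parity and compare to rp:
  r0: data parity 1, sent rp 1 → ok
  r1: data parity 0, sent rp 0 → ok
  r2: data parity 0, sent rp 0 → ok
  r3: data parity 1, sent rp 0 → mismatch
  r4: data parity 0, sent rp 0 → ok
Recompute each column's even parity and compare to cp:
  c0: data parity 1, sent cp 0 → mismatch
  c1: data parity 1, sent cp 1 → ok
  c2: data parity 1, sent cp 1 → ok
  c3: data parity 1, sent cp 1 → ok
Exactly one row (r3) and one column (c0) fail → the flipped bit is at their intersection.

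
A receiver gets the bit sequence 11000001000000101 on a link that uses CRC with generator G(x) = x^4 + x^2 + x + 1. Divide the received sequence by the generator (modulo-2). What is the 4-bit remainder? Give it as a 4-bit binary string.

0111

Modulo-2 division of 11000001000000101 by 10111:
  pos 0: 11000 XOR 10111 = 01111
  pos 1: 11110 XOR 10111 = 01001
  pos 2: 10010 XOR 10111 = 00101
  pos 4: 10110 XOR 10111 = 00001
  pos 8: 10000 XOR 10111 = 00111
  pos 10: 11101 XOR 10111 = 01010
  pos 11: 10100 XOR 10111 = 00011
Remainder = 0111 (nonzero — an error is detected).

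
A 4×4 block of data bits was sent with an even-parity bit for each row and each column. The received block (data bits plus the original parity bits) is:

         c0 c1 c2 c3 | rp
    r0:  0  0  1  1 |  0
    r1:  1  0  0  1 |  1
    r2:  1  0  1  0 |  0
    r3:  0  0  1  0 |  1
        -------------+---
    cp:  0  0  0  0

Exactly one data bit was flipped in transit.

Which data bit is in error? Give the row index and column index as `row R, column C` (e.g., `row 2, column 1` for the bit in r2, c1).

row 1, column 2

Recompute each row's even parity and compare to rp:
  r0: data parity 0, sent rp 0 → ok
  r1: data parity 0, sent rp 1 → mismatch
  r2: data parity 0, sent rp 0 → ok
  r3: data parity 1, sent rp 1 → ok
Recompute each column's even parity and compare to cp:
  c0: data parity 0, sent cp 0 → ok
  c1: data parity 0, sent cp 0 → ok
  c2: data parity 1, sent cp 0 → mismatch
  c3: data parity 0, sent cp 0 → ok
Exactly one row (r1) and one column (c2) fail → the flipped bit is at their intersection.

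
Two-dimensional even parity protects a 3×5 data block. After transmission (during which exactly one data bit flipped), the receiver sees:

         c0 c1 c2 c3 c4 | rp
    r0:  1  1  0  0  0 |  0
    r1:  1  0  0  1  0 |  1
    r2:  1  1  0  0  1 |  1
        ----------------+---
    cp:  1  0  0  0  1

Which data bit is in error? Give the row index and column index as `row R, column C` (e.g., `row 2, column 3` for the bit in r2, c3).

row 1, column 3

Recompute each row's even parity and compare to rp:
  r0: data parity 0, sent rp 0 → ok
  r1: data parity 0, sent rp 1 → mismatch
  r2: data parity 1, sent rp 1 → ok
Recompute each column's even parity and compare to cp:
  c0: data parity 1, sent cp 1 → ok
  c1: data parity 0, sent cp 0 → ok
  c2: data parity 0, sent cp 0 → ok
  c3: data parity 1, sent cp 0 → mismatch
  c4: data parity 1, sent cp 1 → ok
Exactly one row (r1) and one column (c3) fail → the flipped bit is at their intersection.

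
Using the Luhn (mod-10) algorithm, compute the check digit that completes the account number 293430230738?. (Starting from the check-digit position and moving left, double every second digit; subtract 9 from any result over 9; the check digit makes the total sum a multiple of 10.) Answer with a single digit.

Partial digits right→left: 8 3 7 0 3 2 0 3 4 3 9 2
Double every second digit counting from the check-digit position (so the 1st, 3rd, 5th, ... of the partial from the right).
  doubled (with −9 where >9): 7 5 6 0 8 9 → sum 35
  kept as-is: 3 0 2 3 3 2 → sum 13
Total = 35 + 13 = 48.
Check digit = (10 − (48 mod 10)) mod 10 = 2.

2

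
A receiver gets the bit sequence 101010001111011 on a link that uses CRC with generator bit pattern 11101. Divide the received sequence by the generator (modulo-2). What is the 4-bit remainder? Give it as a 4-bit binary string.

Modulo-2 division of 101010001111011 by 11101:
  pos 0: 10101 XOR 11101 = 01000
  pos 1: 10000 XOR 11101 = 01101
  pos 2: 11010 XOR 11101 = 00111
  pos 4: 11101 XOR 11101 = 00000
  pos 9: 11101 XOR 11101 = 00000
Remainder = 0001 (nonzero — an error is detected).

0001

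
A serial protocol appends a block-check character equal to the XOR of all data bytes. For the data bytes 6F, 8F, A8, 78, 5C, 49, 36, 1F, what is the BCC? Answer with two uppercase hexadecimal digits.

XOR the bytes together:
  start with 0x6F
  0x6F ⊕ 0x8F = 0xE0
  0xE0 ⊕ 0xA8 = 0x48
  0x48 ⊕ 0x78 = 0x30
  0x30 ⊕ 0x5C = 0x6C
  0x6C ⊕ 0x49 = 0x25
  0x25 ⊕ 0x36 = 0x13
  0x13 ⊕ 0x1F = 0x0C

0C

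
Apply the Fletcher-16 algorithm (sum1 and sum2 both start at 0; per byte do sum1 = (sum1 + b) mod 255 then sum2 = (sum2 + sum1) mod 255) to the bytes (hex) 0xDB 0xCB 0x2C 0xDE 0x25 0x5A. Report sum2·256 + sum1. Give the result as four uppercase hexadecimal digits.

1432

Running sums (mod 255):
  after byte 0 (0xDB): sum1=219, sum2=219
  after byte 1 (0xCB): sum1=167, sum2=131
  after byte 2 (0x2C): sum1=211, sum2=87
  after byte 3 (0xDE): sum1=178, sum2=10
  after byte 4 (0x25): sum1=215, sum2=225
  after byte 5 (0x5A): sum1=50, sum2=20
Checksum = sum2·256 + sum1 = 20·256 + 50 = 5170 = 0x1432.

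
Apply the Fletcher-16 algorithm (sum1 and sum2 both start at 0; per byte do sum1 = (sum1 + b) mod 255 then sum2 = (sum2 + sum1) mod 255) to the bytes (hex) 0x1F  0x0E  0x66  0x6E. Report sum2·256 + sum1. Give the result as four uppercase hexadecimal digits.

Running sums (mod 255):
  after byte 0 (0x1F): sum1=31, sum2=31
  after byte 1 (0x0E): sum1=45, sum2=76
  after byte 2 (0x66): sum1=147, sum2=223
  after byte 3 (0x6E): sum1=2, sum2=225
Checksum = sum2·256 + sum1 = 225·256 + 2 = 57602 = 0xE102.

E102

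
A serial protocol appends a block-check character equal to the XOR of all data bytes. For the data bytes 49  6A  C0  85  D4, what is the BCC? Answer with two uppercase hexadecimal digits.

B2

XOR the bytes together:
  start with 0x49
  0x49 ⊕ 0x6A = 0x23
  0x23 ⊕ 0xC0 = 0xE3
  0xE3 ⊕ 0x85 = 0x66
  0x66 ⊕ 0xD4 = 0xB2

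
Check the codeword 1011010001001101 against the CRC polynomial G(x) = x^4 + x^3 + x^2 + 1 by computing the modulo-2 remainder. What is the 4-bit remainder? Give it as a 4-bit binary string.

Modulo-2 division of 1011010001001101 by 11101:
  pos 0: 10110 XOR 11101 = 01011
  pos 1: 10111 XOR 11101 = 01010
  pos 2: 10100 XOR 11101 = 01001
  pos 3: 10010 XOR 11101 = 01111
  pos 4: 11110 XOR 11101 = 00011
  pos 7: 11100 XOR 11101 = 00001
  pos 11: 11101 XOR 11101 = 00000
Remainder = 0000 (zero — the frame passes the CRC check).

0000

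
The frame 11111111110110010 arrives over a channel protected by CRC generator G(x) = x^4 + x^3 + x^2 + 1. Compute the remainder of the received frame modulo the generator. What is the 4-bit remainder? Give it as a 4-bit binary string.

0100

Modulo-2 division of 11111111110110010 by 11101:
  pos 0: 11111 XOR 11101 = 00010
  pos 3: 10111 XOR 11101 = 01010
  pos 4: 10101 XOR 11101 = 01000
  pos 5: 10001 XOR 11101 = 01100
  pos 6: 11000 XOR 11101 = 00101
  pos 8: 10111 XOR 11101 = 01010
  pos 9: 10100 XOR 11101 = 01001
  pos 10: 10010 XOR 11101 = 01111
  pos 11: 11111 XOR 11101 = 00010
Remainder = 0100 (nonzero — an error is detected).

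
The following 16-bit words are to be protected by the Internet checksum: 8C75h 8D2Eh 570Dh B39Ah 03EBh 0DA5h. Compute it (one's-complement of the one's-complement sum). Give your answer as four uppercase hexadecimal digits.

CA23

One's-complement addition (fold any carry out of bit 15 back into bit 0):
  0x8C75 + 0x8D2E = 0x119A3 → wrap carry → 0x19A4
  0x19A4 + 0x570D = 0x070B1
  0x70B1 + 0xB39A = 0x1244B → wrap carry → 0x244C
  0x244C + 0x03EB = 0x02837
  0x2837 + 0x0DA5 = 0x035DC
One's-complement sum = 0x35DC.
Checksum = ~0x35DC & 0xFFFF = 0xCA23.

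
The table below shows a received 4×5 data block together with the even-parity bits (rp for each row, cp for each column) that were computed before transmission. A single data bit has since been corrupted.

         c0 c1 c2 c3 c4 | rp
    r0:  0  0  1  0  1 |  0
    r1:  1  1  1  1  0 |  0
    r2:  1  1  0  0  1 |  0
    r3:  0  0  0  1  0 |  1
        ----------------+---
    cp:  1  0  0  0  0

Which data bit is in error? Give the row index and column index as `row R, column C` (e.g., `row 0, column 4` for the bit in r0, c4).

row 2, column 0

Recompute each row's even parity and compare to rp:
  r0: data parity 0, sent rp 0 → ok
  r1: data parity 0, sent rp 0 → ok
  r2: data parity 1, sent rp 0 → mismatch
  r3: data parity 1, sent rp 1 → ok
Recompute each column's even parity and compare to cp:
  c0: data parity 0, sent cp 1 → mismatch
  c1: data parity 0, sent cp 0 → ok
  c2: data parity 0, sent cp 0 → ok
  c3: data parity 0, sent cp 0 → ok
  c4: data parity 0, sent cp 0 → ok
Exactly one row (r2) and one column (c0) fail → the flipped bit is at their intersection.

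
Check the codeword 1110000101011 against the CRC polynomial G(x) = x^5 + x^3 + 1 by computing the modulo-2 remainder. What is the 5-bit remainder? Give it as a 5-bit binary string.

00000

Modulo-2 division of 1110000101011 by 101001:
  pos 0: 111000 XOR 101001 = 010001
  pos 1: 100010 XOR 101001 = 001011
  pos 3: 101110 XOR 101001 = 000111
  pos 6: 111101 XOR 101001 = 010100
  pos 7: 101001 XOR 101001 = 000000
Remainder = 00000 (zero — the frame passes the CRC check).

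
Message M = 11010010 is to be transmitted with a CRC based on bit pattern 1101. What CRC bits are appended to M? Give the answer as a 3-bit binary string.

111

Append 3 zeros: 11010010000. Divide by 1101 (XOR where the leading bit is 1):
  pos 0: 1101 XOR 1101 = 0000
  pos 6: 1000 XOR 1101 = 0101
  pos 7: 1010 XOR 1101 = 0111
Remainder (last 3 bits) = 111. This is the CRC / FCS.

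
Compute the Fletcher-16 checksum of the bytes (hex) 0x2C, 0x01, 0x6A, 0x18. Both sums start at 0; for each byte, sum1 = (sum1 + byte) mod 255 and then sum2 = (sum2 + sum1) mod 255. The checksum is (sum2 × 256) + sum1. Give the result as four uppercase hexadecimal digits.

Running sums (mod 255):
  after byte 0 (0x2C): sum1=44, sum2=44
  after byte 1 (0x01): sum1=45, sum2=89
  after byte 2 (0x6A): sum1=151, sum2=240
  after byte 3 (0x18): sum1=175, sum2=160
Checksum = sum2·256 + sum1 = 160·256 + 175 = 41135 = 0xA0AF.

A0AF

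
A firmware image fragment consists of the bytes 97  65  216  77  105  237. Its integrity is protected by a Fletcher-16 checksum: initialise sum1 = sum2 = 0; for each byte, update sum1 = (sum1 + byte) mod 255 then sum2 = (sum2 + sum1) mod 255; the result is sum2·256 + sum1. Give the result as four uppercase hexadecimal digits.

Running sums (mod 255):
  after byte 0 (97): sum1=97, sum2=97
  after byte 1 (65): sum1=162, sum2=4
  after byte 2 (216): sum1=123, sum2=127
  after byte 3 (77): sum1=200, sum2=72
  after byte 4 (105): sum1=50, sum2=122
  after byte 5 (237): sum1=32, sum2=154
Checksum = sum2·256 + sum1 = 154·256 + 32 = 39456 = 0x9A20.

9A20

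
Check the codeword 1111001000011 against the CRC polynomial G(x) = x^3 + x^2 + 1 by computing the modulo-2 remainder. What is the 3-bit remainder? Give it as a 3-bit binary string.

000

Modulo-2 division of 1111001000011 by 1101:
  pos 0: 1111 XOR 1101 = 0010
  pos 2: 1000 XOR 1101 = 0101
  pos 3: 1011 XOR 1101 = 0110
  pos 4: 1100 XOR 1101 = 0001
  pos 7: 1000 XOR 1101 = 0101
  pos 8: 1011 XOR 1101 = 0110
  pos 9: 1101 XOR 1101 = 0000
Remainder = 000 (zero — the frame passes the CRC check).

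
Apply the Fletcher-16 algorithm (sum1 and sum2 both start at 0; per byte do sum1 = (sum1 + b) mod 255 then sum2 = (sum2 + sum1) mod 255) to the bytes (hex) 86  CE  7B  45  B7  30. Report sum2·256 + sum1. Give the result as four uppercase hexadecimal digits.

8EFD

Running sums (mod 255):
  after byte 0 (86): sum1=134, sum2=134
  after byte 1 (CE): sum1=85, sum2=219
  after byte 2 (7B): sum1=208, sum2=172
  after byte 3 (45): sum1=22, sum2=194
  after byte 4 (B7): sum1=205, sum2=144
  after byte 5 (30): sum1=253, sum2=142
Checksum = sum2·256 + sum1 = 142·256 + 253 = 36605 = 0x8EFD.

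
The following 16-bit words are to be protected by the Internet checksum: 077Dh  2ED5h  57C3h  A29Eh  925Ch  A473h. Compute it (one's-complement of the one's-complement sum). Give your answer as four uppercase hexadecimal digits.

One's-complement addition (fold any carry out of bit 15 back into bit 0):
  0x077D + 0x2ED5 = 0x03652
  0x3652 + 0x57C3 = 0x08E15
  0x8E15 + 0xA29E = 0x130B3 → wrap carry → 0x30B4
  0x30B4 + 0x925C = 0x0C310
  0xC310 + 0xA473 = 0x16783 → wrap carry → 0x6784
One's-complement sum = 0x6784.
Checksum = ~0x6784 & 0xFFFF = 0x987B.

987B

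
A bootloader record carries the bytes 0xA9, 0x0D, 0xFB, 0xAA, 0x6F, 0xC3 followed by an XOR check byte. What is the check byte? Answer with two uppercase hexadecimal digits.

59

XOR the bytes together:
  start with 0xA9
  0xA9 ⊕ 0x0D = 0xA4
  0xA4 ⊕ 0xFB = 0x5F
  0x5F ⊕ 0xAA = 0xF5
  0xF5 ⊕ 0x6F = 0x9A
  0x9A ⊕ 0xC3 = 0x59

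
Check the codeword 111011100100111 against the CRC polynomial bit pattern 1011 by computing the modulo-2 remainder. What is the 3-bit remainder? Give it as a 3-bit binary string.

110

Modulo-2 division of 111011100100111 by 1011:
  pos 0: 1110 XOR 1011 = 0101
  pos 1: 1011 XOR 1011 = 0000
  pos 5: 1100 XOR 1011 = 0111
  pos 6: 1111 XOR 1011 = 0100
  pos 7: 1000 XOR 1011 = 0011
  pos 9: 1101 XOR 1011 = 0110
  pos 10: 1101 XOR 1011 = 0110
  pos 11: 1101 XOR 1011 = 0110
Remainder = 110 (nonzero — an error is detected).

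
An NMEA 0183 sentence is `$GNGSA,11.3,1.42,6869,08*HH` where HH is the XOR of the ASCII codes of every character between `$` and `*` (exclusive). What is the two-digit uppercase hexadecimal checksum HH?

51

XOR the ASCII codes of the payload characters:
  'G' = 0x47 → acc = 0x47
  'N' = 0x4E → acc = 0x09
  'G' = 0x47 → acc = 0x4E
  'S' = 0x53 → acc = 0x1D
  'A' = 0x41 → acc = 0x5C
  ',' = 0x2C → acc = 0x70
  '1' = 0x31 → acc = 0x41
  '1' = 0x31 → acc = 0x70
  '.' = 0x2E → acc = 0x5E
  '3' = 0x33 → acc = 0x6D
  ',' = 0x2C → acc = 0x41
  '1' = 0x31 → acc = 0x70
  '.' = 0x2E → acc = 0x5E
  '4' = 0x34 → acc = 0x6A
  '2' = 0x32 → acc = 0x58
  ',' = 0x2C → acc = 0x74
  '6' = 0x36 → acc = 0x42
  '8' = 0x38 → acc = 0x7A
  '6' = 0x36 → acc = 0x4C
  '9' = 0x39 → acc = 0x75
  ',' = 0x2C → acc = 0x59
  '0' = 0x30 → acc = 0x69
  '8' = 0x38 → acc = 0x51
Checksum = 0x51.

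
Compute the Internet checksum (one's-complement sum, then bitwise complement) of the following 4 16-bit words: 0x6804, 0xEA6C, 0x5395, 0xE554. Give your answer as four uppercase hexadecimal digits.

74A4

One's-complement addition (fold any carry out of bit 15 back into bit 0):
  0x6804 + 0xEA6C = 0x15270 → wrap carry → 0x5271
  0x5271 + 0x5395 = 0x0A606
  0xA606 + 0xE554 = 0x18B5A → wrap carry → 0x8B5B
One's-complement sum = 0x8B5B.
Checksum = ~0x8B5B & 0xFFFF = 0x74A4.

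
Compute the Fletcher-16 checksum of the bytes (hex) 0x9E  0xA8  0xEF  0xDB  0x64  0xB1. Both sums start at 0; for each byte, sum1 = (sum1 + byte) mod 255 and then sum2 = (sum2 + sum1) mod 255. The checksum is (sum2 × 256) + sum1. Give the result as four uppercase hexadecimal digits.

Running sums (mod 255):
  after byte 0 (0x9E): sum1=158, sum2=158
  after byte 1 (0xA8): sum1=71, sum2=229
  after byte 2 (0xEF): sum1=55, sum2=29
  after byte 3 (0xDB): sum1=19, sum2=48
  after byte 4 (0x64): sum1=119, sum2=167
  after byte 5 (0xB1): sum1=41, sum2=208
Checksum = sum2·256 + sum1 = 208·256 + 41 = 53289 = 0xD029.

D029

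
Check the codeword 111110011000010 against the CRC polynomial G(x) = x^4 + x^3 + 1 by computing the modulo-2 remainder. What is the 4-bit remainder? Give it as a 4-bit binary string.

Modulo-2 division of 111110011000010 by 11001:
  pos 0: 11111 XOR 11001 = 00110
  pos 2: 11000 XOR 11001 = 00001
  pos 6: 11100 XOR 11001 = 00101
  pos 8: 10100 XOR 11001 = 01101
  pos 9: 11011 XOR 11001 = 00010
Remainder = 0100 (nonzero — an error is detected).

0100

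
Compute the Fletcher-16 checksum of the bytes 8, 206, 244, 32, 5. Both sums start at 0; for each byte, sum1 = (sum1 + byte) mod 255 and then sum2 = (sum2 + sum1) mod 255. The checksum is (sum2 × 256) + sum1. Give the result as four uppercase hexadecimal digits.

87F0

Running sums (mod 255):
  after byte 0 (8): sum1=8, sum2=8
  after byte 1 (206): sum1=214, sum2=222
  after byte 2 (244): sum1=203, sum2=170
  after byte 3 (32): sum1=235, sum2=150
  after byte 4 (5): sum1=240, sum2=135
Checksum = sum2·256 + sum1 = 135·256 + 240 = 34800 = 0x87F0.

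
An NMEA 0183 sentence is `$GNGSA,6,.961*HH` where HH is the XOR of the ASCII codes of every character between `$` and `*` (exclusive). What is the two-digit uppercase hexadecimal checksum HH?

XOR the ASCII codes of the payload characters:
  'G' = 0x47 → acc = 0x47
  'N' = 0x4E → acc = 0x09
  'G' = 0x47 → acc = 0x4E
  'S' = 0x53 → acc = 0x1D
  'A' = 0x41 → acc = 0x5C
  ',' = 0x2C → acc = 0x70
  '6' = 0x36 → acc = 0x46
  ',' = 0x2C → acc = 0x6A
  '.' = 0x2E → acc = 0x44
  '9' = 0x39 → acc = 0x7D
  '6' = 0x36 → acc = 0x4B
  '1' = 0x31 → acc = 0x7A
Checksum = 0x7A.

7A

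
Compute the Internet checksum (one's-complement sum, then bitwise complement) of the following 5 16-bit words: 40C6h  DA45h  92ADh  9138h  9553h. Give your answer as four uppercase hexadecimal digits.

One's-complement addition (fold any carry out of bit 15 back into bit 0):
  0x40C6 + 0xDA45 = 0x11B0B → wrap carry → 0x1B0C
  0x1B0C + 0x92AD = 0x0ADB9
  0xADB9 + 0x9138 = 0x13EF1 → wrap carry → 0x3EF2
  0x3EF2 + 0x9553 = 0x0D445
One's-complement sum = 0xD445.
Checksum = ~0xD445 & 0xFFFF = 0x2BBA.

2BBA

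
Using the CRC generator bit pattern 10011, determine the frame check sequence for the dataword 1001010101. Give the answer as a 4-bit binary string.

Append 4 zeros: 10010101010000. Divide by 10011 (XOR where the leading bit is 1):
  pos 0: 10010 XOR 10011 = 00001
  pos 4: 11010 XOR 10011 = 01001
  pos 5: 10011 XOR 10011 = 00000
Remainder (last 4 bits) = 0000. This is the CRC / FCS.

0000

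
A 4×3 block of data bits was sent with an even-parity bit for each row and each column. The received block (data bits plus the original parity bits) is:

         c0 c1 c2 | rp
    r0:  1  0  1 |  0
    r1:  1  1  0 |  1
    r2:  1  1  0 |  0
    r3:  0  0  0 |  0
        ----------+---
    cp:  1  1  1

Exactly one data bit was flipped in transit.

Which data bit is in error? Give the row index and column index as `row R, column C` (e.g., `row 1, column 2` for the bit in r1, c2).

row 1, column 1

Recompute each row's even parity and compare to rp:
  r0: data parity 0, sent rp 0 → ok
  r1: data parity 0, sent rp 1 → mismatch
  r2: data parity 0, sent rp 0 → ok
  r3: data parity 0, sent rp 0 → ok
Recompute each column's even parity and compare to cp:
  c0: data parity 1, sent cp 1 → ok
  c1: data parity 0, sent cp 1 → mismatch
  c2: data parity 1, sent cp 1 → ok
Exactly one row (r1) and one column (c1) fail → the flipped bit is at their intersection.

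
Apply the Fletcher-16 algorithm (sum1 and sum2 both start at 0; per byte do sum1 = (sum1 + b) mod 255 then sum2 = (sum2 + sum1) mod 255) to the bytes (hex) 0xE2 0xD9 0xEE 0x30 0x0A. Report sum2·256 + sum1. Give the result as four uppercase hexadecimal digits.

Running sums (mod 255):
  after byte 0 (0xE2): sum1=226, sum2=226
  after byte 1 (0xD9): sum1=188, sum2=159
  after byte 2 (0xEE): sum1=171, sum2=75
  after byte 3 (0x30): sum1=219, sum2=39
  after byte 4 (0x0A): sum1=229, sum2=13
Checksum = sum2·256 + sum1 = 13·256 + 229 = 3557 = 0x0DE5.

0DE5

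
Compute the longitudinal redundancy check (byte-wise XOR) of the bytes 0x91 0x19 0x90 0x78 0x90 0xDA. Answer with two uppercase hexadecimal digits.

XOR the bytes together:
  start with 0x91
  0x91 ⊕ 0x19 = 0x88
  0x88 ⊕ 0x90 = 0x18
  0x18 ⊕ 0x78 = 0x60
  0x60 ⊕ 0x90 = 0xF0
  0xF0 ⊕ 0xDA = 0x2A

2A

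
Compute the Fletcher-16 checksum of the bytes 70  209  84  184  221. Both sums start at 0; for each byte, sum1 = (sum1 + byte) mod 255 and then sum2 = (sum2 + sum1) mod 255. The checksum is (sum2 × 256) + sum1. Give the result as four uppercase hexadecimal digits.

Running sums (mod 255):
  after byte 0 (70): sum1=70, sum2=70
  after byte 1 (209): sum1=24, sum2=94
  after byte 2 (84): sum1=108, sum2=202
  after byte 3 (184): sum1=37, sum2=239
  after byte 4 (221): sum1=3, sum2=242
Checksum = sum2·256 + sum1 = 242·256 + 3 = 61955 = 0xF203.

F203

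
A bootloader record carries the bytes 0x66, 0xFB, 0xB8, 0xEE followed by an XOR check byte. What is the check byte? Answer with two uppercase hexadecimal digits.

CB

XOR the bytes together:
  start with 0x66
  0x66 ⊕ 0xFB = 0x9D
  0x9D ⊕ 0xB8 = 0x25
  0x25 ⊕ 0xEE = 0xCB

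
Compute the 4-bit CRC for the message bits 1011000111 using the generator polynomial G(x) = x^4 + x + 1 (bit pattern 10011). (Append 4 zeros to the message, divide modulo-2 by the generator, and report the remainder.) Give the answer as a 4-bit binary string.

Append 4 zeros: 10110001110000. Divide by 10011 (XOR where the leading bit is 1):
  pos 0: 10110 XOR 10011 = 00101
  pos 2: 10100 XOR 10011 = 00111
  pos 4: 11111 XOR 10011 = 01100
  pos 5: 11001 XOR 10011 = 01010
  pos 6: 10100 XOR 10011 = 00111
  pos 8: 11100 XOR 10011 = 01111
  pos 9: 11110 XOR 10011 = 01101
Remainder (last 4 bits) = 1101. This is the CRC / FCS.

1101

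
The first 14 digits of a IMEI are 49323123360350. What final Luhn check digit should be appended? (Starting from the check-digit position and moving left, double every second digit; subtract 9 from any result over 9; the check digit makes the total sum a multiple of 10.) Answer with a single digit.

0

Partial digits right→left: 0 5 3 0 6 3 3 2 1 3 2 3 9 4
Double every second digit counting from the check-digit position (so the 1st, 3rd, 5th, ... of the partial from the right).
  doubled (with −9 where >9): 0 6 3 6 2 4 9 → sum 30
  kept as-is: 5 0 3 2 3 3 4 → sum 20
Total = 30 + 20 = 50.
Check digit = (10 − (50 mod 10)) mod 10 = 0.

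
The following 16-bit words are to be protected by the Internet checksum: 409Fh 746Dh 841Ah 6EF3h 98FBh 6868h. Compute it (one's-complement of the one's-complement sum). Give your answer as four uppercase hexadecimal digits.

5681

One's-complement addition (fold any carry out of bit 15 back into bit 0):
  0x409F + 0x746D = 0x0B50C
  0xB50C + 0x841A = 0x13926 → wrap carry → 0x3927
  0x3927 + 0x6EF3 = 0x0A81A
  0xA81A + 0x98FB = 0x14115 → wrap carry → 0x4116
  0x4116 + 0x6868 = 0x0A97E
One's-complement sum = 0xA97E.
Checksum = ~0xA97E & 0xFFFF = 0x5681.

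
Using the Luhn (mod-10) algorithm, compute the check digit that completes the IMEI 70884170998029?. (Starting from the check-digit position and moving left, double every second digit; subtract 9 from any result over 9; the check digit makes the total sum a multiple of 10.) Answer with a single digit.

Partial digits right→left: 9 2 0 8 9 9 0 7 1 4 8 8 0 7
Double every second digit counting from the check-digit position (so the 1st, 3rd, 5th, ... of the partial from the right).
  doubled (with −9 where >9): 9 0 9 0 2 7 0 → sum 27
  kept as-is: 2 8 9 7 4 8 7 → sum 45
Total = 27 + 45 = 72.
Check digit = (10 − (72 mod 10)) mod 10 = 8.

8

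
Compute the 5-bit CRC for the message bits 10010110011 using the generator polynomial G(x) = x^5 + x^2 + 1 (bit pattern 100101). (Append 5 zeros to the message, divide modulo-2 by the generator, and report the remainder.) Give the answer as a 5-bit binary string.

Append 5 zeros: 1001011001100000. Divide by 100101 (XOR where the leading bit is 1):
  pos 0: 100101 XOR 100101 = 000000
  pos 6: 100110 XOR 100101 = 000011
  pos 10: 110000 XOR 100101 = 010101
Remainder (last 5 bits) = 10101. This is the CRC / FCS.

10101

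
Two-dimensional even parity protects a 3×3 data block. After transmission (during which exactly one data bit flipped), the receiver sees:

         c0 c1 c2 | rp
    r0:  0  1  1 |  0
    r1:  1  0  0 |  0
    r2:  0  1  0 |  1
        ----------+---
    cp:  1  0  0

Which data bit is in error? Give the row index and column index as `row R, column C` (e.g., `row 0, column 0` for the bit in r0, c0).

row 1, column 2

Recompute each row's even parity and compare to rp:
  r0: data parity 0, sent rp 0 → ok
  r1: data parity 1, sent rp 0 → mismatch
  r2: data parity 1, sent rp 1 → ok
Recompute each column's even parity and compare to cp:
  c0: data parity 1, sent cp 1 → ok
  c1: data parity 0, sent cp 0 → ok
  c2: data parity 1, sent cp 0 → mismatch
Exactly one row (r1) and one column (c2) fail → the flipped bit is at their intersection.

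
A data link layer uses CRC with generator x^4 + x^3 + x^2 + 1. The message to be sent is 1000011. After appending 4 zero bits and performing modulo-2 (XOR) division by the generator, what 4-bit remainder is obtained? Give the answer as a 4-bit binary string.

Append 4 zeros: 10000110000. Divide by 11101 (XOR where the leading bit is 1):
  pos 0: 10000 XOR 11101 = 01101
  pos 1: 11011 XOR 11101 = 00110
  pos 3: 11010 XOR 11101 = 00111
  pos 5: 11100 XOR 11101 = 00001
Remainder (last 4 bits) = 0010. This is the CRC / FCS.

0010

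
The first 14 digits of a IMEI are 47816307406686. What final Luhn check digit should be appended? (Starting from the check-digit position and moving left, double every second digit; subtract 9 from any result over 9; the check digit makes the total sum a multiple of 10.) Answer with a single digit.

0

Partial digits right→left: 6 8 6 6 0 4 7 0 3 6 1 8 7 4
Double every second digit counting from the check-digit position (so the 1st, 3rd, 5th, ... of the partial from the right).
  doubled (with −9 where >9): 3 3 0 5 6 2 5 → sum 24
  kept as-is: 8 6 4 0 6 8 4 → sum 36
Total = 24 + 36 = 60.
Check digit = (10 − (60 mod 10)) mod 10 = 0.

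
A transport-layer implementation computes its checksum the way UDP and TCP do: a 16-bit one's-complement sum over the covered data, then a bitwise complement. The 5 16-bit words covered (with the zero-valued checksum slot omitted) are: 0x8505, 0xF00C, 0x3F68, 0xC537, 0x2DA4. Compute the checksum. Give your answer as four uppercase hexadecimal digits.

58A9

One's-complement addition (fold any carry out of bit 15 back into bit 0):
  0x8505 + 0xF00C = 0x17511 → wrap carry → 0x7512
  0x7512 + 0x3F68 = 0x0B47A
  0xB47A + 0xC537 = 0x179B1 → wrap carry → 0x79B2
  0x79B2 + 0x2DA4 = 0x0A756
One's-complement sum = 0xA756.
Checksum = ~0xA756 & 0xFFFF = 0x58A9.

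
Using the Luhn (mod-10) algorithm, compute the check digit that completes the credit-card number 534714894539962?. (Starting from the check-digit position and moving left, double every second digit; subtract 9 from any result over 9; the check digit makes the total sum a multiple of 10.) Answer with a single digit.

2

Partial digits right→left: 2 6 9 9 3 5 4 9 8 4 1 7 4 3 5
Double every second digit counting from the check-digit position (so the 1st, 3rd, 5th, ... of the partial from the right).
  doubled (with −9 where >9): 4 9 6 8 7 2 8 1 → sum 45
  kept as-is: 6 9 5 9 4 7 3 → sum 43
Total = 45 + 43 = 88.
Check digit = (10 − (88 mod 10)) mod 10 = 2.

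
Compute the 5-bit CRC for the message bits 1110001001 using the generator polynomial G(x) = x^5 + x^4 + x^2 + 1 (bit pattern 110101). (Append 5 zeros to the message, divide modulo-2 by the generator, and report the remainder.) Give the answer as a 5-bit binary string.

Append 5 zeros: 111000100100000. Divide by 110101 (XOR where the leading bit is 1):
  pos 0: 111000 XOR 110101 = 001101
  pos 2: 110110 XOR 110101 = 000011
  pos 6: 110100 XOR 110101 = 000001
Remainder (last 5 bits) = 01000. This is the CRC / FCS.

01000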